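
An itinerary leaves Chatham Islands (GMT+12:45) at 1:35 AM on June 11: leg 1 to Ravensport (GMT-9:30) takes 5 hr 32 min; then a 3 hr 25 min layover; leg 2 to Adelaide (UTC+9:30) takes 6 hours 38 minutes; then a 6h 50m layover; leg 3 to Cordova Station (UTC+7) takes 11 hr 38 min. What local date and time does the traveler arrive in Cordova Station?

Convert departure to UTC: 1:35 AM − 12:45 = 12:50 PM UTC on Jun 10.
Add 5 hours 32 minutes leg 1 → 6:22 PM UTC.
Add 3 hours and 25 minutes layover in Ravensport → 9:47 PM UTC.
Add 6 hours 38 minutes leg 2 → 4:25 AM UTC (Jun 11).
Add 6 hours 50 minutes layover in Adelaide → 11:15 AM UTC.
Add 11 hours 38 minutes leg 3 → 10:53 PM UTC.
Cordova Station is UTC+7:00, so local arrival = 10:53 PM + 7:00 = 5:53 AM on Jun 12.

5:53 AM on June 12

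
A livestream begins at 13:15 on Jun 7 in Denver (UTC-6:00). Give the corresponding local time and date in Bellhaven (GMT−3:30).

15:45 on June 7

In UTC: 13:15 + 6:00 = 19:15 on Jun 7.
Bellhaven is UTC−3:30: 19:15 − 3:30 = 15:45 on Jun 7.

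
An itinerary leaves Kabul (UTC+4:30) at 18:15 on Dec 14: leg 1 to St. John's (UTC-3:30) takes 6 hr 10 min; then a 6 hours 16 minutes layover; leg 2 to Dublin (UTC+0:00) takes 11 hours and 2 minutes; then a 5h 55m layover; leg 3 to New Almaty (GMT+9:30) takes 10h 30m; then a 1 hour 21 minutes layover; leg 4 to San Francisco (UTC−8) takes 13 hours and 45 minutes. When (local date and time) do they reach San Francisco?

Convert departure to UTC: 18:15 − 4:30 = 13:45 UTC on Dec 14.
Add 6 hours 10 minutes leg 1 → 19:55 UTC.
Add 6 hours 16 minutes layover in St. John's → 02:11 UTC (Dec 15).
Add 11 hours 2 minutes leg 2 → 13:13 UTC.
Add 5 hours 55 minutes layover in Dublin → 19:08 UTC.
Add 10 hours 30 minutes leg 3 → 05:38 UTC (Dec 16).
Add 1 hour and 21 minutes layover in New Almaty → 06:59 UTC.
Add 13 hours 45 minutes leg 4 → 20:44 UTC.
San Francisco is UTC−8:00, so local arrival = 20:44 − 8:00 = 12:44 on Dec 16.

12:44 on December 16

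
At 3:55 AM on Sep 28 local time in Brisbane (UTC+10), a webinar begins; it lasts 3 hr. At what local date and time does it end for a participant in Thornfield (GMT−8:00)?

12:55 PM on September 27

Convert start to UTC: 3:55 AM − 10:00 = 5:55 PM UTC on Sep 27.
Add 3 hours duration → 8:55 PM UTC.
Thornfield is UTC−8:00, so local end time = 8:55 PM − 8:00 = 12:55 PM on Sep 27.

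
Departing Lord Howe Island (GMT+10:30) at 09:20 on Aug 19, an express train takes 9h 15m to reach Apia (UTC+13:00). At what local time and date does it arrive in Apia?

21:05 on Aug 19

Apia is 2:30 ahead of Lord Howe Island.
After 9 hours 15 minutes it is 18:35 in Lord Howe Island.
Shift by the zone difference: 18:35 + 2:30 = 21:05 on Aug 19 in Apia.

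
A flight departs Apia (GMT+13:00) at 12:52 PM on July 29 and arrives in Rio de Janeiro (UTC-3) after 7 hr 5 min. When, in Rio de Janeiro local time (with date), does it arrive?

3:57 AM on July 29

Convert departure to UTC: 12:52 PM − 13:00 = 11:52 PM UTC on Jul 28.
Add 7 hours 5 minutes travel time → 6:57 AM UTC (Jul 29).
Rio de Janeiro is UTC−3:00, so local arrival = 6:57 AM − 3:00 = 3:57 AM on Jul 29.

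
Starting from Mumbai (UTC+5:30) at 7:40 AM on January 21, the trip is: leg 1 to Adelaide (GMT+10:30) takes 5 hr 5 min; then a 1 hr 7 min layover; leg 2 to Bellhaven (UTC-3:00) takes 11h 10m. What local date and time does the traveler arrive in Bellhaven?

4:32 PM on January 21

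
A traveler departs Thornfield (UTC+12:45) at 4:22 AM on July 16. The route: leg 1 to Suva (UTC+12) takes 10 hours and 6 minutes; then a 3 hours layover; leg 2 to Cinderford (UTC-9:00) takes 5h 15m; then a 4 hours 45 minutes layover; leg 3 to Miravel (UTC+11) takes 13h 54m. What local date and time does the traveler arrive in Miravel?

Convert departure to UTC: 4:22 AM − 12:45 = 3:37 PM UTC on Jul 15.
Add 10 hours 6 minutes leg 1 → 1:43 AM UTC (Jul 16).
Add 3 hours layover in Suva → 4:43 AM UTC.
Add 5 hours and 15 minutes leg 2 → 9:58 AM UTC.
Add 4 hours and 45 minutes layover in Cinderford → 2:43 PM UTC.
Add 13 hours 54 minutes leg 3 → 4:37 AM UTC (Jul 17).
Miravel is UTC+11:00, so local arrival = 4:37 AM + 11:00 = 3:37 PM on Jul 17.

3:37 PM on July 17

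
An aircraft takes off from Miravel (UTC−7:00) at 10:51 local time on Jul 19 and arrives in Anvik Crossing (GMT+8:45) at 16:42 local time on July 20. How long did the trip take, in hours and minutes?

Departure in UTC: 10:51 + 7:00 = 17:51 on Jul 19.
Arrival in UTC: 16:42 − 8:45 = 07:57 on Jul 20.
Elapsed = 07:57 − 17:51 (+1 day) = 14 hours 6 minutes.

14 hours 6 minutes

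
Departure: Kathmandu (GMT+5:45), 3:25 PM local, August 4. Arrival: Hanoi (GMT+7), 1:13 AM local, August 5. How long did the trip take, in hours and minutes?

Departure in UTC: 3:25 PM − 5:45 = 9:40 AM on Aug 4.
Arrival in UTC: 1:13 AM − 7:00 = 6:13 PM on Aug 4.
Elapsed = 6:13 PM − 9:40 AM = 8 hours 33 minutes.

8 hours 33 minutes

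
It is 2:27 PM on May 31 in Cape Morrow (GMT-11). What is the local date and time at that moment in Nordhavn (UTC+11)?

12:27 PM on Jun 1

In UTC: 2:27 PM + 11:00 = 1:27 AM on Jun 1.
Nordhavn is UTC+11:00: 1:27 AM + 11:00 = 12:27 PM on Jun 1.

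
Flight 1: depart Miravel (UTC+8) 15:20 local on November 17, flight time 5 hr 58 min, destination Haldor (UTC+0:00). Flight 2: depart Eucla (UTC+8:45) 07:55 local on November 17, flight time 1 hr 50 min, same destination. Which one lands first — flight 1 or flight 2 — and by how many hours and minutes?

Flight 1 in UTC: 15:20 − 8:00 = 07:20 on Nov 17.
+5 hours 58 minutes → arrive 13:18 UTC on Nov 17.
Flight 2 in UTC: 07:55 − 8:45 = 23:10 on Nov 16.
+1 hour and 50 minutes → arrive 01:00 UTC on Nov 17.
Flight 2 lands earlier by 12 hours 18 minutes.

the second, by 12 hours 18 minutes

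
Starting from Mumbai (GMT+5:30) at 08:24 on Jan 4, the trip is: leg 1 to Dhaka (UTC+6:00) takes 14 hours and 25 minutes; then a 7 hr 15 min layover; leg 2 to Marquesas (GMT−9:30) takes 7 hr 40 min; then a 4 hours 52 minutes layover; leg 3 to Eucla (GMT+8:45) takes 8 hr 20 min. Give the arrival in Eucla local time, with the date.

06:11 on January 6

Convert departure to UTC: 08:24 − 5:30 = 02:54 UTC on Jan 4.
Add 14 hours and 25 minutes leg 1 → 17:19 UTC.
Add 7 hours 15 minutes layover in Dhaka → 00:34 UTC (Jan 5).
Add 7 hours and 40 minutes leg 2 → 08:14 UTC.
Add 4 hours and 52 minutes layover in Marquesas → 13:06 UTC.
Add 8 hours and 20 minutes leg 3 → 21:26 UTC.
Eucla is UTC+8:45, so local arrival = 21:26 + 8:45 = 06:11 on Jan 6.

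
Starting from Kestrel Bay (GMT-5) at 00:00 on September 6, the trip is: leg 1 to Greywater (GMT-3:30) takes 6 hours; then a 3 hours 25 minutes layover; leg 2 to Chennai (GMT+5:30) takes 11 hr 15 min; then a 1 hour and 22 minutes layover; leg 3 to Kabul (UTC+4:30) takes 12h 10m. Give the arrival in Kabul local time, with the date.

19:42 on Sep 7

Convert departure to UTC: 00:00 + 5:00 = 05:00 UTC on Sep 6.
Add 6 hours leg 1 → 11:00 UTC.
Add 3 hours and 25 minutes layover in Greywater → 14:25 UTC.
Add 11 hours and 15 minutes leg 2 → 01:40 UTC (Sep 7).
Add 1 hour and 22 minutes layover in Chennai → 03:02 UTC.
Add 12 hours and 10 minutes leg 3 → 15:12 UTC.
Kabul is UTC+4:30, so local arrival = 15:12 + 4:30 = 19:42 on Sep 7.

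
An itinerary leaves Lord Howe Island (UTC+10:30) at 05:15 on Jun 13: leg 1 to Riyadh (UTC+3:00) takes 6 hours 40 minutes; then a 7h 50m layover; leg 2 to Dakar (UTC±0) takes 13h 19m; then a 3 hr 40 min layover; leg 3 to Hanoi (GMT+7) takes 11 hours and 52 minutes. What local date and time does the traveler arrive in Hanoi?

Convert departure to UTC: 05:15 − 10:30 = 18:45 UTC on Jun 12.
Add 6 hours and 40 minutes leg 1 → 01:25 UTC (Jun 13).
Add 7 hours 50 minutes layover in Riyadh → 09:15 UTC.
Add 13 hours and 19 minutes leg 2 → 22:34 UTC.
Add 3 hours and 40 minutes layover in Dakar → 02:14 UTC (Jun 14).
Add 11 hours 52 minutes leg 3 → 14:06 UTC.
Hanoi is UTC+7:00, so local arrival = 14:06 + 7:00 = 21:06 on Jun 14.

21:06 on June 14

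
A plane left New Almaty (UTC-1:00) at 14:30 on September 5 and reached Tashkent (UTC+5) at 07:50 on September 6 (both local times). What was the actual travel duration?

Tashkent is 6:00 ahead of New Almaty.
Clock-face elapsed time (ignoring zones) is 17 hours 20 minutes.
Actual elapsed = 17 hours 20 minutes − 6:00 = 11 hours 20 minutes.

11 hours 20 minutes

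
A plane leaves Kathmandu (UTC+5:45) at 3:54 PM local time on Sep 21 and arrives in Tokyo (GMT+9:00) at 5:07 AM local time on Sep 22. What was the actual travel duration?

9 hours 58 minutes

Departure in UTC: 3:54 PM − 5:45 = 10:09 AM on Sep 21.
Arrival in UTC: 5:07 AM − 9:00 = 8:07 PM on Sep 21.
Elapsed = 8:07 PM − 10:09 AM = 9 hours 58 minutes.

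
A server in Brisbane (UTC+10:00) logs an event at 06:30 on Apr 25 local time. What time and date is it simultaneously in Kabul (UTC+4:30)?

01:00 on April 25

Kabul is 5:30 behind Brisbane.
Shift by the zone difference: 06:30 − 5:30 = 01:00 on Apr 25 in Kabul.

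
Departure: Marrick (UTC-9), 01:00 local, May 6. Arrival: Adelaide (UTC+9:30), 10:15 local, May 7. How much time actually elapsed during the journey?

Departure in UTC: 01:00 + 9:00 = 10:00 on May 6.
Arrival in UTC: 10:15 − 9:30 = 00:45 on May 7.
Elapsed = 00:45 − 10:00 (+1 day) = 14 hours 45 minutes.

14 hours 45 minutes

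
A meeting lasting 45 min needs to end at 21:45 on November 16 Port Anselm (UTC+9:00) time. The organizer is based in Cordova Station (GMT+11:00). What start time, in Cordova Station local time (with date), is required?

Target end time in UTC: 21:45 − 9:00 = 12:45 on Nov 16.
Subtract 45 minutes → start 12:00 UTC on Nov 16.
Cordova Station is UTC+11:00: 12:00 + 11:00 = 23:00 on Nov 16.

23:00 on November 16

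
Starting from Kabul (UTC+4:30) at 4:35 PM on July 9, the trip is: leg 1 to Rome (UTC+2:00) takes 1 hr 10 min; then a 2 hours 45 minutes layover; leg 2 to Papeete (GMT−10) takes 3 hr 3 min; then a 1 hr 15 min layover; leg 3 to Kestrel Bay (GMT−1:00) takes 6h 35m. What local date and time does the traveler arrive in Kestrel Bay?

Convert departure to UTC: 4:35 PM − 4:30 = 12:05 PM UTC on Jul 9.
Add 1 hour 10 minutes leg 1 → 1:15 PM UTC.
Add 2 hours 45 minutes layover in Rome → 4:00 PM UTC.
Add 3 hours and 3 minutes leg 2 → 7:03 PM UTC.
Add 1 hour and 15 minutes layover in Papeete → 8:18 PM UTC.
Add 6 hours 35 minutes leg 3 → 2:53 AM UTC (Jul 10).
Kestrel Bay is UTC−1:00, so local arrival = 2:53 AM − 1:00 = 1:53 AM on Jul 10.

1:53 AM on Jul 10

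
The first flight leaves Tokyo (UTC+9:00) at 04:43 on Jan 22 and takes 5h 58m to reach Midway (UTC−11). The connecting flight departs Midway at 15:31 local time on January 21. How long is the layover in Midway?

Convert departure to UTC: 04:43 − 9:00 = 19:43 UTC on Jan 21.
Add 5 hours 58 minutes flight time → 01:41 UTC (Jan 22).
Midway is UTC−11:00, so local arrival = 01:41 − 11:00 = 14:41 on Jan 21.
Layover = 15:31 − 14:41 = 50 minutes.

50 minutes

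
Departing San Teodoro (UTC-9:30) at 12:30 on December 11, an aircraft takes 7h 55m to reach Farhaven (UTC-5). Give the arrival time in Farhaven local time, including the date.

00:55 on Dec 12

Convert departure to UTC: 12:30 + 9:30 = 22:00 UTC on Dec 11.
Add 7 hours and 55 minutes travel time → 05:55 UTC (Dec 12).
Farhaven is UTC−5:00, so local arrival = 05:55 − 5:00 = 00:55 on Dec 12.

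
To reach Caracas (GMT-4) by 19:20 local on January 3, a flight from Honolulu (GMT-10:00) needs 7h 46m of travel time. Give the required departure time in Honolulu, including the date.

Target arrival in UTC: 19:20 + 4:00 = 23:20 on Jan 3.
Subtract 7 hours and 46 minutes → departure 15:34 UTC on Jan 3.
Honolulu is UTC−10:00: 15:34 − 10:00 = 05:34 on Jan 3.

05:34 on January 3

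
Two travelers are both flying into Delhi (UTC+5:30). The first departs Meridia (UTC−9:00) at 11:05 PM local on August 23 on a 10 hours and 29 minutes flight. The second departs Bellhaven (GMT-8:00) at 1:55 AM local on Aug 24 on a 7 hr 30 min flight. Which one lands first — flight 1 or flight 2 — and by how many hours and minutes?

the second, by 1 hour 9 minutes

Flight 1 in UTC: 11:05 PM + 9:00 = 8:05 AM on Aug 24.
+10 hours and 29 minutes → arrive 6:34 PM UTC on Aug 24.
Flight 2 in UTC: 1:55 AM + 8:00 = 9:55 AM on Aug 24.
+7 hours 30 minutes → arrive 5:25 PM UTC on Aug 24.
Flight 2 lands earlier by 1 hour 9 minutes.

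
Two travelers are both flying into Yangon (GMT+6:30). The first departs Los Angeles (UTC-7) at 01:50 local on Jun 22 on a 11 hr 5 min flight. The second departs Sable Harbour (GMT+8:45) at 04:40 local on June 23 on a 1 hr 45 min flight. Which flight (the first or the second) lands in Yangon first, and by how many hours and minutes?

the first, by 1 hour 45 minutes

Flight 1 in UTC: 01:50 + 7:00 = 08:50 on Jun 22.
+11 hours 5 minutes → arrive 19:55 UTC on Jun 22.
Flight 2 in UTC: 04:40 − 8:45 = 19:55 on Jun 22.
+1 hour 45 minutes → arrive 21:40 UTC on Jun 22.
Flight 1 lands earlier by 1 hour 45 minutes.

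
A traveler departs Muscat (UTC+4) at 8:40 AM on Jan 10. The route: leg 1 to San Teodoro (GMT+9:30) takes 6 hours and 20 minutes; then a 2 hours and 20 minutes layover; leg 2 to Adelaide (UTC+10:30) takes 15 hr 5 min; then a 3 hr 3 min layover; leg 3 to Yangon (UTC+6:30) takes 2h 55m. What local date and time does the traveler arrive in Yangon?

Convert departure to UTC: 8:40 AM − 4:00 = 4:40 AM UTC on Jan 10.
Add 6 hours and 20 minutes leg 1 → 11:00 AM UTC.
Add 2 hours 20 minutes layover in San Teodoro → 1:20 PM UTC.
Add 15 hours and 5 minutes leg 2 → 4:25 AM UTC (Jan 11).
Add 3 hours 3 minutes layover in Adelaide → 7:28 AM UTC.
Add 2 hours and 55 minutes leg 3 → 10:23 AM UTC.
Yangon is UTC+6:30, so local arrival = 10:23 AM + 6:30 = 4:53 PM on Jan 11.

4:53 PM on Jan 11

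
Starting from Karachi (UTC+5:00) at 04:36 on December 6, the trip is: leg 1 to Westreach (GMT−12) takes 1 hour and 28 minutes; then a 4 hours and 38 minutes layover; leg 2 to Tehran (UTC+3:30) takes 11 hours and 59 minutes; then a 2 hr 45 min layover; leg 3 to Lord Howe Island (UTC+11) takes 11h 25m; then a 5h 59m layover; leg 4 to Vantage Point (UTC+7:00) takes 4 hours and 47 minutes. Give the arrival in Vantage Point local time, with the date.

Convert departure to UTC: 04:36 − 5:00 = 23:36 UTC on Dec 5.
Add 1 hour and 28 minutes leg 1 → 01:04 UTC (Dec 6).
Add 4 hours 38 minutes layover in Westreach → 05:42 UTC.
Add 11 hours 59 minutes leg 2 → 17:41 UTC.
Add 2 hours and 45 minutes layover in Tehran → 20:26 UTC.
Add 11 hours and 25 minutes leg 3 → 07:51 UTC (Dec 7).
Add 5 hours and 59 minutes layover in Lord Howe Island → 13:50 UTC.
Add 4 hours and 47 minutes leg 4 → 18:37 UTC.
Vantage Point is UTC+7:00, so local arrival = 18:37 + 7:00 = 01:37 on Dec 8.

01:37 on December 8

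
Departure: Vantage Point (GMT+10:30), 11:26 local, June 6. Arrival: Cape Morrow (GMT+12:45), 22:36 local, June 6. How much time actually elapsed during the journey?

8 hours 55 minutes

Departure in UTC: 11:26 − 10:30 = 00:56 on Jun 6.
Arrival in UTC: 22:36 − 12:45 = 09:51 on Jun 6.
Elapsed = 09:51 − 00:56 = 8 hours 55 minutes.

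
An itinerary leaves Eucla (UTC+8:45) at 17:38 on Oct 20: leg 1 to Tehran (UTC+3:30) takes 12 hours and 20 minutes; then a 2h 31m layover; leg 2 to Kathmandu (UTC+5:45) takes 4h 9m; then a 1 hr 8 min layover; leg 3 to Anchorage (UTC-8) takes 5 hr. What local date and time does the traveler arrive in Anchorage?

Convert departure to UTC: 17:38 − 8:45 = 08:53 UTC on Oct 20.
Add 12 hours 20 minutes leg 1 → 21:13 UTC.
Add 2 hours 31 minutes layover in Tehran → 23:44 UTC.
Add 4 hours 9 minutes leg 2 → 03:53 UTC (Oct 21).
Add 1 hour 8 minutes layover in Kathmandu → 05:01 UTC.
Add 5 hours leg 3 → 10:01 UTC.
Anchorage is UTC−8:00, so local arrival = 10:01 − 8:00 = 02:01 on Oct 21.

02:01 on October 21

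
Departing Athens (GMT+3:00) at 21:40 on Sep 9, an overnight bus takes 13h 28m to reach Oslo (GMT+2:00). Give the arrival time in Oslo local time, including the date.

10:08 on September 10

Oslo is 1:00 behind Athens.
After 13 hours 28 minutes it is 11:08 (Sep 10) in Athens.
Shift by the zone difference: 11:08 − 1:00 = 10:08 on Sep 10 in Oslo.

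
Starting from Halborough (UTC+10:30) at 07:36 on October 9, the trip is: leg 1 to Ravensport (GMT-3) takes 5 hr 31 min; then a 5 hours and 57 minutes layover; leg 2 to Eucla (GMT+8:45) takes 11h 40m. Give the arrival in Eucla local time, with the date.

Convert departure to UTC: 07:36 − 10:30 = 21:06 UTC on Oct 8.
Add 5 hours and 31 minutes leg 1 → 02:37 UTC (Oct 9).
Add 5 hours 57 minutes layover in Ravensport → 08:34 UTC.
Add 11 hours and 40 minutes leg 2 → 20:14 UTC.
Eucla is UTC+8:45, so local arrival = 20:14 + 8:45 = 04:59 on Oct 10.

04:59 on October 10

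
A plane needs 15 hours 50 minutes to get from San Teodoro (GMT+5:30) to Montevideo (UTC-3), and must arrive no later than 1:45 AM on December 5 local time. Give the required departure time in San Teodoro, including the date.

6:25 PM on December 4

Target arrival in UTC: 1:45 AM + 3:00 = 4:45 AM on Dec 5.
Subtract 15 hours 50 minutes → departure 12:55 PM UTC on Dec 4.
San Teodoro is UTC+5:30: 12:55 PM + 5:30 = 6:25 PM on Dec 4.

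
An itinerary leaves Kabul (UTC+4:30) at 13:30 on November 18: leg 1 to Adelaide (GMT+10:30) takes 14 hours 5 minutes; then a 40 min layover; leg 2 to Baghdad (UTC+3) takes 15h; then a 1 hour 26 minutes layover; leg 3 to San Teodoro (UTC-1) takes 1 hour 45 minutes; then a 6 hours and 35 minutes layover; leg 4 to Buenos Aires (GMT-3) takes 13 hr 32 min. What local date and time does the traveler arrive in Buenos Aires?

Convert departure to UTC: 13:30 − 4:30 = 09:00 UTC on Nov 18.
Add 14 hours 5 minutes leg 1 → 23:05 UTC.
Add 40 minutes layover in Adelaide → 23:45 UTC.
Add 15 hours leg 2 → 14:45 UTC (Nov 19).
Add 1 hour 26 minutes layover in Baghdad → 16:11 UTC.
Add 1 hour and 45 minutes leg 3 → 17:56 UTC.
Add 6 hours and 35 minutes layover in San Teodoro → 00:31 UTC (Nov 20).
Add 13 hours and 32 minutes leg 4 → 14:03 UTC.
Buenos Aires is UTC−3:00, so local arrival = 14:03 − 3:00 = 11:03 on Nov 20.

11:03 on November 20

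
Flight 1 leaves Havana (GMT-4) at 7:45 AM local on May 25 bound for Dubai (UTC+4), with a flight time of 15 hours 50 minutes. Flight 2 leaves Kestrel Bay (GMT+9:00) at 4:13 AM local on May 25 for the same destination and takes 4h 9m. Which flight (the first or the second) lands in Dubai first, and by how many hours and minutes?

the second, by 28 hours 13 minutes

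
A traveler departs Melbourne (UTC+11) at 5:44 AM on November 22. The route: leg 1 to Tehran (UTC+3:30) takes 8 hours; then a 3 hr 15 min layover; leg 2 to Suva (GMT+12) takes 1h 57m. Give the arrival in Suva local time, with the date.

7:56 PM on November 22

Convert departure to UTC: 5:44 AM − 11:00 = 6:44 PM UTC on Nov 21.
Add 8 hours leg 1 → 2:44 AM UTC (Nov 22).
Add 3 hours 15 minutes layover in Tehran → 5:59 AM UTC.
Add 1 hour 57 minutes leg 2 → 7:56 AM UTC.
Suva is UTC+12:00, so local arrival = 7:56 AM + 12:00 = 7:56 PM on Nov 22.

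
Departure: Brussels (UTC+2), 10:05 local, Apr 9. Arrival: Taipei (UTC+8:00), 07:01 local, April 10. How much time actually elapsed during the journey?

14 hours 56 minutes

Departure in UTC: 10:05 − 2:00 = 08:05 on Apr 9.
Arrival in UTC: 07:01 − 8:00 = 23:01 on Apr 9.
Elapsed = 23:01 − 08:05 = 14 hours 56 minutes.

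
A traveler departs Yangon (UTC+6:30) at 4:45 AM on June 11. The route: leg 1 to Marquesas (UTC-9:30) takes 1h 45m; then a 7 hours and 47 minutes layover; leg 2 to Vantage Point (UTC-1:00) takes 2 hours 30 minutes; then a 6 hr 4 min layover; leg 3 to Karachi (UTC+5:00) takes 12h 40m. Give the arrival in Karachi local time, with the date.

10:01 AM on June 12

Convert departure to UTC: 4:45 AM − 6:30 = 10:15 PM UTC on Jun 10.
Add 1 hour 45 minutes leg 1 → 12:00 AM UTC (Jun 11).
Add 7 hours 47 minutes layover in Marquesas → 7:47 AM UTC.
Add 2 hours and 30 minutes leg 2 → 10:17 AM UTC.
Add 6 hours and 4 minutes layover in Vantage Point → 4:21 PM UTC.
Add 12 hours and 40 minutes leg 3 → 5:01 AM UTC (Jun 12).
Karachi is UTC+5:00, so local arrival = 5:01 AM + 5:00 = 10:01 AM on Jun 12.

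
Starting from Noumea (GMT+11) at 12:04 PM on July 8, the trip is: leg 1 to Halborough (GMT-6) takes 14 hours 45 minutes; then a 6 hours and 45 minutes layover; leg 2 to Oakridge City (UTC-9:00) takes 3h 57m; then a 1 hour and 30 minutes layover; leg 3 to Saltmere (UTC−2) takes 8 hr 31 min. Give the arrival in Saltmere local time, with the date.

10:32 AM on Jul 9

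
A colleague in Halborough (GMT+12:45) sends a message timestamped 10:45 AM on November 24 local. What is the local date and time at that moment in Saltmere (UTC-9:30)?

12:30 PM on Nov 23

In UTC: 10:45 AM − 12:45 = 10:00 PM on Nov 23.
Saltmere is UTC−9:30: 10:00 PM − 9:30 = 12:30 PM on Nov 23.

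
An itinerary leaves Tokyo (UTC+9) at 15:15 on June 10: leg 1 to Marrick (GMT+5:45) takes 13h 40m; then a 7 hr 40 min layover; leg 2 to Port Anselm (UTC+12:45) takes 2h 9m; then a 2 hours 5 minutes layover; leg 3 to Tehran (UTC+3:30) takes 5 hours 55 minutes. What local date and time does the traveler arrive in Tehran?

17:14 on June 11

Convert departure to UTC: 15:15 − 9:00 = 06:15 UTC on Jun 10.
Add 13 hours and 40 minutes leg 1 → 19:55 UTC.
Add 7 hours 40 minutes layover in Marrick → 03:35 UTC (Jun 11).
Add 2 hours and 9 minutes leg 2 → 05:44 UTC.
Add 2 hours 5 minutes layover in Port Anselm → 07:49 UTC.
Add 5 hours 55 minutes leg 3 → 13:44 UTC.
Tehran is UTC+3:30, so local arrival = 13:44 + 3:30 = 17:14 on Jun 11.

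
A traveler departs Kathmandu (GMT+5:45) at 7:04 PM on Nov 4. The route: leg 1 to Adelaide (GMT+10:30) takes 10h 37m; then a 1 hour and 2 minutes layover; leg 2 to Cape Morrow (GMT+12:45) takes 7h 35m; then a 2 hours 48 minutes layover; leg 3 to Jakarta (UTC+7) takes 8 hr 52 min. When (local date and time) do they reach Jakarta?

Convert departure to UTC: 7:04 PM − 5:45 = 1:19 PM UTC on Nov 4.
Add 10 hours 37 minutes leg 1 → 11:56 PM UTC.
Add 1 hour and 2 minutes layover in Adelaide → 12:58 AM UTC (Nov 5).
Add 7 hours 35 minutes leg 2 → 8:33 AM UTC.
Add 2 hours and 48 minutes layover in Cape Morrow → 11:21 AM UTC.
Add 8 hours 52 minutes leg 3 → 8:13 PM UTC.
Jakarta is UTC+7:00, so local arrival = 8:13 PM + 7:00 = 3:13 AM on Nov 6.

3:13 AM on November 6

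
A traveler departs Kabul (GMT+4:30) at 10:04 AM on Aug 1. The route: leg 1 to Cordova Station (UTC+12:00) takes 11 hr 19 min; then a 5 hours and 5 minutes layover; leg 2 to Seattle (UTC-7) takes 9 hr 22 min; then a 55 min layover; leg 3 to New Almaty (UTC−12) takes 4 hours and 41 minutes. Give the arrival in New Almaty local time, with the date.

12:56 AM on Aug 2

Convert departure to UTC: 10:04 AM − 4:30 = 5:34 AM UTC on Aug 1.
Add 11 hours 19 minutes leg 1 → 4:53 PM UTC.
Add 5 hours and 5 minutes layover in Cordova Station → 9:58 PM UTC.
Add 9 hours 22 minutes leg 2 → 7:20 AM UTC (Aug 2).
Add 55 minutes layover in Seattle → 8:15 AM UTC.
Add 4 hours 41 minutes leg 3 → 12:56 PM UTC.
New Almaty is UTC−12:00, so local arrival = 12:56 PM − 12:00 = 12:56 AM on Aug 2.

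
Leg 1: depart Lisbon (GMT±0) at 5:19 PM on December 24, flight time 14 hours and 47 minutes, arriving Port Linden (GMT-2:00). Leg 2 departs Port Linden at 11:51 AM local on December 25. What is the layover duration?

5 hours 45 minutes

Lisbon is at UTC+0, so departure is already 5:19 PM UTC on Dec 24.
Add 14 hours and 47 minutes flight time → 8:06 AM UTC (Dec 25).
Port Linden is UTC−2:00, so local arrival = 8:06 AM − 2:00 = 6:06 AM on Dec 25.
Layover = 11:51 AM − 6:06 AM = 5 hours 45 minutes.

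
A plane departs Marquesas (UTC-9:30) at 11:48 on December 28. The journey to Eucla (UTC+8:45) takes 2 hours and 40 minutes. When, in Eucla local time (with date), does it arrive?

08:43 on December 29

Eucla is 18:15 ahead of Marquesas.
After 2 hours and 40 minutes it is 14:28 in Marquesas.
Shift by the zone difference: 14:28 + 18:15 = 08:43 on Dec 29 in Eucla.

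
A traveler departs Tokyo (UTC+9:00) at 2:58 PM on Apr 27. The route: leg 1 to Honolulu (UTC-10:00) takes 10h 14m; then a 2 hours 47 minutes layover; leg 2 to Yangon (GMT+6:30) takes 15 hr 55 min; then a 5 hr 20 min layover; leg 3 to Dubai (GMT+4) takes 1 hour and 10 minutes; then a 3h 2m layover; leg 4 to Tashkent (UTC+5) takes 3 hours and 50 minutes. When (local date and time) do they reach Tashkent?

Convert departure to UTC: 2:58 PM − 9:00 = 5:58 AM UTC on Apr 27.
Add 10 hours and 14 minutes leg 1 → 4:12 PM UTC.
Add 2 hours and 47 minutes layover in Honolulu → 6:59 PM UTC.
Add 15 hours and 55 minutes leg 2 → 10:54 AM UTC (Apr 28).
Add 5 hours 20 minutes layover in Yangon → 4:14 PM UTC.
Add 1 hour and 10 minutes leg 3 → 5:24 PM UTC.
Add 3 hours and 2 minutes layover in Dubai → 8:26 PM UTC.
Add 3 hours and 50 minutes leg 4 → 12:16 AM UTC (Apr 29).
Tashkent is UTC+5:00, so local arrival = 12:16 AM + 5:00 = 5:16 AM on Apr 29.

5:16 AM on April 29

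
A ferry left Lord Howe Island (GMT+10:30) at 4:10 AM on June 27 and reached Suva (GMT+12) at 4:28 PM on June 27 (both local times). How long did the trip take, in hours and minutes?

10 hours 48 minutes

Departure in UTC: 4:10 AM − 10:30 = 5:40 PM on Jun 26.
Arrival in UTC: 4:28 PM − 12:00 = 4:28 AM on Jun 27.
Elapsed = 4:28 AM − 5:40 PM (+1 day) = 10 hours 48 minutes.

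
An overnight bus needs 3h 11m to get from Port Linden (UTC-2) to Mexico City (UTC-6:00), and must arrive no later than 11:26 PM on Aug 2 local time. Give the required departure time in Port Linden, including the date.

Target arrival in UTC: 11:26 PM + 6:00 = 5:26 AM on Aug 3.
Subtract 3 hours and 11 minutes → departure 2:15 AM UTC on Aug 3.
Port Linden is UTC−2:00: 2:15 AM − 2:00 = 12:15 AM on Aug 3.

12:15 AM on August 3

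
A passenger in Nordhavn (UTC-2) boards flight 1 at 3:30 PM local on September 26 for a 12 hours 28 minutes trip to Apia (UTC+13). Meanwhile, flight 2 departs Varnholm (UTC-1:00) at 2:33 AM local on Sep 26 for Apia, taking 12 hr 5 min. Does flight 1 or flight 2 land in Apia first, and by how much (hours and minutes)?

Flight 1 in UTC: 3:30 PM + 2:00 = 5:30 PM on Sep 26.
+12 hours and 28 minutes → arrive 5:58 AM UTC on Sep 27.
Flight 2 in UTC: 2:33 AM + 1:00 = 3:33 AM on Sep 26.
+12 hours and 5 minutes → arrive 3:38 PM UTC on Sep 26.
Flight 2 lands earlier by 14 hours 20 minutes.

the second, by 14 hours 20 minutes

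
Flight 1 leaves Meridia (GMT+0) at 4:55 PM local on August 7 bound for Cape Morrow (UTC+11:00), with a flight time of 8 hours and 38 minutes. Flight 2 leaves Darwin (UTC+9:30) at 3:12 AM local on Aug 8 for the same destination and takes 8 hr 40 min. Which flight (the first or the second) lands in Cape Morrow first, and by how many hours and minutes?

the first, by 49 minutes

Flight 1 departs at 4:55 PM UTC (Aug 7).
+8 hours and 38 minutes → arrive 1:33 AM UTC on Aug 8.
Flight 2 in UTC: 3:12 AM − 9:30 = 5:42 PM on Aug 7.
+8 hours 40 minutes → arrive 2:22 AM UTC on Aug 8.
Flight 1 lands earlier by 49 minutes.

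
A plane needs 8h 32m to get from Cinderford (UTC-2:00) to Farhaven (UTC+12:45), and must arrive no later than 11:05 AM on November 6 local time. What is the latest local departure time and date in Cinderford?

11:48 AM on November 5

Target arrival in UTC: 11:05 AM − 12:45 = 10:20 PM on Nov 5.
Subtract 8 hours 32 minutes → departure 1:48 PM UTC on Nov 5.
Cinderford is UTC−2:00: 1:48 PM − 2:00 = 11:48 AM on Nov 5.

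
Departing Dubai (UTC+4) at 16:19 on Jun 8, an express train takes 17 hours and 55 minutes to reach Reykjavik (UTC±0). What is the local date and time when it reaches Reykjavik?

Reykjavik is 4:00 behind Dubai.
After 17 hours and 55 minutes it is 10:14 (Jun 9) in Dubai.
Shift by the zone difference: 10:14 − 4:00 = 06:14 on Jun 9 in Reykjavik.

06:14 on June 9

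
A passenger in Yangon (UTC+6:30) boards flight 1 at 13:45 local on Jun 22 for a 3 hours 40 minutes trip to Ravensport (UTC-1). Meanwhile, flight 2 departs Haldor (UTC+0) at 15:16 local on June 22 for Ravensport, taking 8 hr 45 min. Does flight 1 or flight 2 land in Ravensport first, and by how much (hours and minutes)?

Flight 1 in UTC: 13:45 − 6:30 = 07:15 on Jun 22.
+3 hours 40 minutes → arrive 10:55 UTC on Jun 22.
Flight 2 departs at 15:16 UTC (Jun 22).
+8 hours and 45 minutes → arrive 00:01 UTC on Jun 23.
Flight 1 lands earlier by 13 hours 6 minutes.

the first, by 13 hours 6 minutes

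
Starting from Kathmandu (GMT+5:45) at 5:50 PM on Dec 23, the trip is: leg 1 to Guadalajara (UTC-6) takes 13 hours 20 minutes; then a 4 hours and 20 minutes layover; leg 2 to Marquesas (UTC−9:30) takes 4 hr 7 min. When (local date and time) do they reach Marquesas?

12:22 AM on Dec 24

Convert departure to UTC: 5:50 PM − 5:45 = 12:05 PM UTC on Dec 23.
Add 13 hours 20 minutes leg 1 → 1:25 AM UTC (Dec 24).
Add 4 hours 20 minutes layover in Guadalajara → 5:45 AM UTC.
Add 4 hours and 7 minutes leg 2 → 9:52 AM UTC.
Marquesas is UTC−9:30, so local arrival = 9:52 AM − 9:30 = 12:22 AM on Dec 24.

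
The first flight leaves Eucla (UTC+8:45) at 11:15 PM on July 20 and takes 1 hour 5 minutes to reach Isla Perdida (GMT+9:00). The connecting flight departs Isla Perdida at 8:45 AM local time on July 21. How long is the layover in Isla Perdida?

Convert departure to UTC: 11:15 PM − 8:45 = 2:30 PM UTC on Jul 20.
Add 1 hour and 5 minutes flight time → 3:35 PM UTC.
Isla Perdida is UTC+9:00, so local arrival = 3:35 PM + 9:00 = 12:35 AM on Jul 21.
Layover = 8:45 AM − 12:35 AM = 8 hours 10 minutes.

8 hours 10 minutes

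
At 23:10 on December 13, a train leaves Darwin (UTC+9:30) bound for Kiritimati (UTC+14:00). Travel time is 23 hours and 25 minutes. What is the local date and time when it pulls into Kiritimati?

Kiritimati is 4:30 ahead of Darwin.
After 23 hours and 25 minutes it is 22:35 (Dec 14) in Darwin.
Shift by the zone difference: 22:35 + 4:30 = 03:05 on Dec 15 in Kiritimati.

03:05 on December 15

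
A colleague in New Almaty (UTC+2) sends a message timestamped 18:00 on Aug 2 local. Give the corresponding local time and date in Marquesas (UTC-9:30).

06:30 on Aug 2

Marquesas is 11:30 behind New Almaty.
Shift by the zone difference: 18:00 − 11:30 = 06:30 on Aug 2 in Marquesas.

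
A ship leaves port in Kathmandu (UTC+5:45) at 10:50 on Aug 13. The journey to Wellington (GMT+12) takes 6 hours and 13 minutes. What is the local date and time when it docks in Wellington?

23:18 on August 13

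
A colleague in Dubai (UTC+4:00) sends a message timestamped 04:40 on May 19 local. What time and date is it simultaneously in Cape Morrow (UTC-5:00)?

Cape Morrow is 9:00 behind Dubai.
Shift by the zone difference: 04:40 − 9:00 = 19:40 on May 18 in Cape Morrow.

19:40 on May 18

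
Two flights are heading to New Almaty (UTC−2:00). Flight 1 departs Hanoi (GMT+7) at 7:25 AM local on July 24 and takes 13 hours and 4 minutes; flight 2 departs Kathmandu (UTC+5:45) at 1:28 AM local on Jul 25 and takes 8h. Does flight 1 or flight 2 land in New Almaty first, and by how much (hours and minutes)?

Flight 1 in UTC: 7:25 AM − 7:00 = 12:25 AM on Jul 24.
+13 hours and 4 minutes → arrive 1:29 PM UTC on Jul 24.
Flight 2 in UTC: 1:28 AM − 5:45 = 7:43 PM on Jul 24.
+8 hours → arrive 3:43 AM UTC on Jul 25.
Flight 1 lands earlier by 14 hours 14 minutes.

the first, by 14 hours 14 minutes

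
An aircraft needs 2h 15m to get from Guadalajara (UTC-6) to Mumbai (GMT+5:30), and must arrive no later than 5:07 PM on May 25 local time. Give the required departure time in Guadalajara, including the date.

3:22 AM on May 25

Target arrival in UTC: 5:07 PM − 5:30 = 11:37 AM on May 25.
Subtract 2 hours 15 minutes → departure 9:22 AM UTC on May 25.
Guadalajara is UTC−6:00: 9:22 AM − 6:00 = 3:22 AM on May 25.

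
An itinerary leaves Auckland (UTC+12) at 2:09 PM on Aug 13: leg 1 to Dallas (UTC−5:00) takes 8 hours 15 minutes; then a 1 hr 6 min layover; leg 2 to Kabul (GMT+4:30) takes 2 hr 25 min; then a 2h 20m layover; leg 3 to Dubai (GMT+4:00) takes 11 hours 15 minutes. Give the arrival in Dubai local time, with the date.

7:30 AM on August 14

Convert departure to UTC: 2:09 PM − 12:00 = 2:09 AM UTC on Aug 13.
Add 8 hours and 15 minutes leg 1 → 10:24 AM UTC.
Add 1 hour and 6 minutes layover in Dallas → 11:30 AM UTC.
Add 2 hours and 25 minutes leg 2 → 1:55 PM UTC.
Add 2 hours 20 minutes layover in Kabul → 4:15 PM UTC.
Add 11 hours and 15 minutes leg 3 → 3:30 AM UTC (Aug 14).
Dubai is UTC+4:00, so local arrival = 3:30 AM + 4:00 = 7:30 AM on Aug 14.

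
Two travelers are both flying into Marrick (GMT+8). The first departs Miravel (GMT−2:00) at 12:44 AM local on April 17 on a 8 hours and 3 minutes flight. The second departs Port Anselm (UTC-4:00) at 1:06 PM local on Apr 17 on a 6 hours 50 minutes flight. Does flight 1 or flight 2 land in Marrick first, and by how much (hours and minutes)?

Flight 1 in UTC: 12:44 AM + 2:00 = 2:44 AM on Apr 17.
+8 hours and 3 minutes → arrive 10:47 AM UTC on Apr 17.
Flight 2 in UTC: 1:06 PM + 4:00 = 5:06 PM on Apr 17.
+6 hours and 50 minutes → arrive 11:56 PM UTC on Apr 17.
Flight 1 lands earlier by 13 hours 9 minutes.

the first, by 13 hours 9 minutes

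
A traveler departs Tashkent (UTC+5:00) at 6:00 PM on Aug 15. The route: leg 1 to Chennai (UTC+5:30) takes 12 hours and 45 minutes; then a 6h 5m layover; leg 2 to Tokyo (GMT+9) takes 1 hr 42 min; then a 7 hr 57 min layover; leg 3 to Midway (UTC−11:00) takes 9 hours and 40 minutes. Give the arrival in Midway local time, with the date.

4:09 PM on August 16

Convert departure to UTC: 6:00 PM − 5:00 = 1:00 PM UTC on Aug 15.
Add 12 hours and 45 minutes leg 1 → 1:45 AM UTC (Aug 16).
Add 6 hours 5 minutes layover in Chennai → 7:50 AM UTC.
Add 1 hour and 42 minutes leg 2 → 9:32 AM UTC.
Add 7 hours 57 minutes layover in Tokyo → 5:29 PM UTC.
Add 9 hours 40 minutes leg 3 → 3:09 AM UTC (Aug 17).
Midway is UTC−11:00, so local arrival = 3:09 AM − 11:00 = 4:09 PM on Aug 16.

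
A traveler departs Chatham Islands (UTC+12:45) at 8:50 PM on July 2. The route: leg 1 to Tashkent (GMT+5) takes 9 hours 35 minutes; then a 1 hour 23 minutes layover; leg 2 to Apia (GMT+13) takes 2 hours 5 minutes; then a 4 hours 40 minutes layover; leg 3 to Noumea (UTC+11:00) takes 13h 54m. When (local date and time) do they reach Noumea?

Convert departure to UTC: 8:50 PM − 12:45 = 8:05 AM UTC on Jul 2.
Add 9 hours 35 minutes leg 1 → 5:40 PM UTC.
Add 1 hour and 23 minutes layover in Tashkent → 7:03 PM UTC.
Add 2 hours and 5 minutes leg 2 → 9:08 PM UTC.
Add 4 hours and 40 minutes layover in Apia → 1:48 AM UTC (Jul 3).
Add 13 hours and 54 minutes leg 3 → 3:42 PM UTC.
Noumea is UTC+11:00, so local arrival = 3:42 PM + 11:00 = 2:42 AM on Jul 4.

2:42 AM on July 4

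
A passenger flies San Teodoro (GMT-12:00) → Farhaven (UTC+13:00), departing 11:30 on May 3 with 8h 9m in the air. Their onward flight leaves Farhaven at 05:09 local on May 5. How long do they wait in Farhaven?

8 hours 30 minutes

Convert departure to UTC: 11:30 + 12:00 = 23:30 UTC on May 3.
Add 8 hours 9 minutes flight time → 07:39 UTC (May 4).
Farhaven is UTC+13:00, so local arrival = 07:39 + 13:00 = 20:39 on May 4.
Layover = 05:09 − 20:39 (+1 day) = 8 hours 30 minutes.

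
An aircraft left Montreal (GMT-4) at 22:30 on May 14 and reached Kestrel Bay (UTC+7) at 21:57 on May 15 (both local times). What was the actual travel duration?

12 hours 27 minutes

Kestrel Bay is 11:00 ahead of Montreal.
Clock-face elapsed time (ignoring zones) is 23 hours 27 minutes.
Actual elapsed = 23 hours 27 minutes − 11:00 = 12 hours 27 minutes.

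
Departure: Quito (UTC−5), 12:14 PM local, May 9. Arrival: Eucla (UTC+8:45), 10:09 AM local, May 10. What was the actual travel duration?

8 hours 10 minutes

Departure in UTC: 12:14 PM + 5:00 = 5:14 PM on May 9.
Arrival in UTC: 10:09 AM − 8:45 = 1:24 AM on May 10.
Elapsed = 1:24 AM − 5:14 PM (+1 day) = 8 hours 10 minutes.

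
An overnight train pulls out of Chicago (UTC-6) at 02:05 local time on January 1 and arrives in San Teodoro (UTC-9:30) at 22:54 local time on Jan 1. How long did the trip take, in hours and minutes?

24 hours 19 minutes

San Teodoro is 3:30 behind Chicago.
Clock-face elapsed time (ignoring zones) is 20 hours 49 minutes.
Actual elapsed = 20 hours 49 minutes + 3:30 = 24 hours 19 minutes.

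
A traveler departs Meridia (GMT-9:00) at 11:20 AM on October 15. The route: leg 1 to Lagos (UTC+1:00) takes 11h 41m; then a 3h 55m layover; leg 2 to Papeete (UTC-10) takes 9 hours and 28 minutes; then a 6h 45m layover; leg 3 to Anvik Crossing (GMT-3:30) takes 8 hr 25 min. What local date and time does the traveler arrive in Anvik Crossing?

9:04 AM on Oct 17

Convert departure to UTC: 11:20 AM + 9:00 = 8:20 PM UTC on Oct 15.
Add 11 hours 41 minutes leg 1 → 8:01 AM UTC (Oct 16).
Add 3 hours and 55 minutes layover in Lagos → 11:56 AM UTC.
Add 9 hours 28 minutes leg 2 → 9:24 PM UTC.
Add 6 hours 45 minutes layover in Papeete → 4:09 AM UTC (Oct 17).
Add 8 hours 25 minutes leg 3 → 12:34 PM UTC.
Anvik Crossing is UTC−3:30, so local arrival = 12:34 PM − 3:30 = 9:04 AM on Oct 17.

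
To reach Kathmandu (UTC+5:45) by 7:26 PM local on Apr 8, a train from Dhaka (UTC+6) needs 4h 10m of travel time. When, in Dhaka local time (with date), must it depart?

Target arrival in UTC: 7:26 PM − 5:45 = 1:41 PM on Apr 8.
Subtract 4 hours 10 minutes → departure 9:31 AM UTC on Apr 8.
Dhaka is UTC+6:00: 9:31 AM + 6:00 = 3:31 PM on Apr 8.

3:31 PM on April 8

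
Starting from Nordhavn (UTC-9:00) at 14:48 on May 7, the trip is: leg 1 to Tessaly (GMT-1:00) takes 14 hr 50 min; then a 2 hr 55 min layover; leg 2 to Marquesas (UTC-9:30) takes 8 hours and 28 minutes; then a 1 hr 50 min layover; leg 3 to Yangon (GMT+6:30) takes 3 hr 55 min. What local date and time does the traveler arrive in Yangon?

Convert departure to UTC: 14:48 + 9:00 = 23:48 UTC on May 7.
Add 14 hours 50 minutes leg 1 → 14:38 UTC (May 8).
Add 2 hours 55 minutes layover in Tessaly → 17:33 UTC.
Add 8 hours and 28 minutes leg 2 → 02:01 UTC (May 9).
Add 1 hour and 50 minutes layover in Marquesas → 03:51 UTC.
Add 3 hours and 55 minutes leg 3 → 07:46 UTC.
Yangon is UTC+6:30, so local arrival = 07:46 + 6:30 = 14:16 on May 9.

14:16 on May 9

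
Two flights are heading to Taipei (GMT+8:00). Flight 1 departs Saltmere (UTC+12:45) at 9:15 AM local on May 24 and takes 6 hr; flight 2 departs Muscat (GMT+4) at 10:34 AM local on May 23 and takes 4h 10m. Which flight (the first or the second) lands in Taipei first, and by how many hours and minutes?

Flight 1 in UTC: 9:15 AM − 12:45 = 8:30 PM on May 23.
+6 hours → arrive 2:30 AM UTC on May 24.
Flight 2 in UTC: 10:34 AM − 4:00 = 6:34 AM on May 23.
+4 hours 10 minutes → arrive 10:44 AM UTC on May 23.
Flight 2 lands earlier by 15 hours 46 minutes.

the second, by 15 hours 46 minutes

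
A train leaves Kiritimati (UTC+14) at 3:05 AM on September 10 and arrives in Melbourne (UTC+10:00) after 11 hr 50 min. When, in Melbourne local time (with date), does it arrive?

10:55 AM on Sep 10

Melbourne is 4:00 behind Kiritimati.
After 11 hours 50 minutes it is 2:55 PM in Kiritimati.
Shift by the zone difference: 2:55 PM − 4:00 = 10:55 AM on Sep 10 in Melbourne.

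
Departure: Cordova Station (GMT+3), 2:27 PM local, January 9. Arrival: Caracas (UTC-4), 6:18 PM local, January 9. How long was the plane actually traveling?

10 hours 51 minutes

Departure in UTC: 2:27 PM − 3:00 = 11:27 AM on Jan 9.
Arrival in UTC: 6:18 PM + 4:00 = 10:18 PM on Jan 9.
Elapsed = 10:18 PM − 11:27 AM = 10 hours 51 minutes.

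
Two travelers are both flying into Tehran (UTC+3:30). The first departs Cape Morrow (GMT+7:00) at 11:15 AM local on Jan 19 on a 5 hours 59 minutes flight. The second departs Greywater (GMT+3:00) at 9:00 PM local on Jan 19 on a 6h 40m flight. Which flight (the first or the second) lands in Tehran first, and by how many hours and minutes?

Flight 1 in UTC: 11:15 AM − 7:00 = 4:15 AM on Jan 19.
+5 hours and 59 minutes → arrive 10:14 AM UTC on Jan 19.
Flight 2 in UTC: 9:00 PM − 3:00 = 6:00 PM on Jan 19.
+6 hours and 40 minutes → arrive 12:40 AM UTC on Jan 20.
Flight 1 lands earlier by 14 hours 26 minutes.

the first, by 14 hours 26 minutes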